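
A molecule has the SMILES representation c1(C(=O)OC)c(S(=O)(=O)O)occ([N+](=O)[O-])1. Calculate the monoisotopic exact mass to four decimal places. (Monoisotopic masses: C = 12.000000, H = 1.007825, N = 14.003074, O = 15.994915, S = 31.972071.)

Atom tally by fragment:
  furan ring core → C:4 H:4 O:1
  (− 3 ring H displaced by substituents)
  + COOCH3 → C:2 H:3 O:2
  + SO3H → S:1 O:3 H:1
  + NO2 → N:1 O:2
Element totals:
  C: 6
  H: 5
  N: 1
  O: 8
  S: 1
Molecular formula: C6H5NO8S.
  M = 6(12.0) + 5(1.007825) + 14.003074 + 8(15.994915) + 31.972071
    = 72.000000 + 5.039125 + 14.003074 + 127.959320 + 31.972071 = 250.973590

250.9736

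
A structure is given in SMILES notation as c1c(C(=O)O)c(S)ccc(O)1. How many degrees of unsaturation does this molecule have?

Atom tally by fragment:
  benzene ring core → C:6 H:6
  (− 3 ring H displaced by substituents)
  + COOH → C:1 H:1 O:2
  + SH → S:1 H:1
  + OH → O:1 H:1
Element totals:
  C: 7
  H: 6
  O: 3
  S: 1
Molecular formula: C7H6O3S.
DoU = (2C + 2 + N − H − X) / 2 = (2·7 + 2 + 0 − 6 − 0) / 2 = 5.

5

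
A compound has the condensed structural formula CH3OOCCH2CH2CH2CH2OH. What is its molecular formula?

Atom tally by fragment:
  CH3OOCCH2 → C:3 H:5 O:2
  CH2 → C:1 H:2
  CH2CH2OH → C:2 H:5 O:1
Element totals:
  C: 6
  H: 12
  O: 3

C6H12O3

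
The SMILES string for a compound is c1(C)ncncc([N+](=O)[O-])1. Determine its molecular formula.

Atom tally by fragment:
  pyrimidine ring core → C:4 H:4 N:2
  (− 2 ring H displaced by substituents)
  + CH3 → C:1 H:3
  + NO2 → N:1 O:2
Element totals:
  C: 5
  H: 5
  N: 3
  O: 2

C5H5N3O2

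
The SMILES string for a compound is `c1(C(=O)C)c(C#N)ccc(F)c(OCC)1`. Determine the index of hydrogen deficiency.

Atom tally by fragment:
  benzene ring core → C:6 H:6
  (− 4 ring H displaced by substituents)
  + COCH3 → C:2 H:3 O:1
  + CN → C:1 N:1
  + F → F:1
  + OC2H5 → C:2 H:5 O:1
Element totals:
  C: 11
  H: 10
  F: 1
  N: 1
  O: 2
Molecular formula: C11H10FNO2.
DoU = (2C + 2 + N − H − X) / 2 = (2·11 + 2 + 1 − 10 − 1) / 2 = 7.

7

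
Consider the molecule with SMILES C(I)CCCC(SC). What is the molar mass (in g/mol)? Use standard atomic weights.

Atom tally by fragment:
  ICH2 → C:1 H:2 I:1
  CH2 → C:1 H:2
  CH2 → C:1 H:2
  CH2 → C:1 H:2
  CH2SCH3 → C:2 H:5 S:1
Element totals:
  C: 6
  H: 13
  I: 1
  S: 1
Molecular formula: C6H13IS.
  M = 6(12.011) + 13(1.008) + 126.904 + 32.06
    = 72.066 + 13.104 + 126.904 + 32.060 = 244.134

244.13 g/mol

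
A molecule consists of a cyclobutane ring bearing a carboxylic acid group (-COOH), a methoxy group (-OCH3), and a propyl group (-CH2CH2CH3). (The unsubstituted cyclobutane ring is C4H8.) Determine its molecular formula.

C9H16O3

Atom tally by fragment:
  cyclobutane ring core → C:4 H:8
  (− 3 ring H displaced by substituents)
  + COOH → C:1 H:1 O:2
  + OCH3 → C:1 H:3 O:1
  + CH2CH2CH3 → C:3 H:7
Element totals:
  C: 9
  H: 16
  O: 3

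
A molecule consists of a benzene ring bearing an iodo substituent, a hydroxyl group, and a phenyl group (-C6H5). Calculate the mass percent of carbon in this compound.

48.68%

Atom tally by fragment:
  benzene ring core → C:6 H:6
  (− 3 ring H displaced by substituents)
  + I → I:1
  + OH → O:1 H:1
  + C6H5 → C:6 H:5
Element totals:
  C: 12
  H: 9
  I: 1
  O: 1
Molecular formula: C12H9IO.
Molar mass = 296.107 g/mol.
Mass from C: 12 × 12.011 = 144.132 g/mol.
%C = 144.132 / 296.107 × 100 = 48.68%.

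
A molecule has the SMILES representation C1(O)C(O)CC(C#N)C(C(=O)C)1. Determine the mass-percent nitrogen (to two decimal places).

8.28%

Atom tally by fragment:
  cyclopentane ring core → C:5 H:10
  (− 4 ring H displaced by substituents)
  + OH → O:1 H:1
  + OH → O:1 H:1
  + CN → C:1 N:1
  + COCH3 → C:2 H:3 O:1
Element totals:
  C: 8
  H: 11
  N: 1
  O: 3
Molecular formula: C8H11NO3.
Molar mass = 169.180 g/mol.
Mass from N: 1 × 14.007 = 14.007 g/mol.
%N = 14.007 / 169.180 × 100 = 8.28%.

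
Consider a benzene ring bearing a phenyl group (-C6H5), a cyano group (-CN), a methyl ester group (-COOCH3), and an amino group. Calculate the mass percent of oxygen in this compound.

Atom tally by fragment:
  benzene ring core → C:6 H:6
  (− 4 ring H displaced by substituents)
  + C6H5 → C:6 H:5
  + CN → C:1 N:1
  + COOCH3 → C:2 H:3 O:2
  + NH2 → N:1 H:2
Element totals:
  C: 15
  H: 12
  N: 2
  O: 2
Molecular formula: C15H12N2O2.
Molar mass = 252.273 g/mol.
Mass from O: 2 × 15.999 = 31.998 g/mol.
%O = 31.998 / 252.273 × 100 = 12.68%.

12.68%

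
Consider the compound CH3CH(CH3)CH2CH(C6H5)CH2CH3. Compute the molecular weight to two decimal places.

176.30 g/mol

Atom tally by fragment:
  CH3 → C:1 H:3
  CH(CH3) → C:2 H:4
  CH2 → C:1 H:2
  CH(C6H5) → C:7 H:6
  CH2 → C:1 H:2
  CH3 → C:1 H:3
Element totals:
  C: 13
  H: 20
Molecular formula: C13H20.
  M = 13(12.011) + 20(1.008)
    = 156.143 + 20.160 = 176.303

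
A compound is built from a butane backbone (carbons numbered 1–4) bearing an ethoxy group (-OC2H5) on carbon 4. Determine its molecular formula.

C6H14O

Atom tally by fragment:
  CH3 → C:1 H:3
  CH2 → C:1 H:2
  CH2 → C:1 H:2
  CH2OC2H5 → C:3 H:7 O:1
Element totals:
  C: 6
  H: 14
  O: 1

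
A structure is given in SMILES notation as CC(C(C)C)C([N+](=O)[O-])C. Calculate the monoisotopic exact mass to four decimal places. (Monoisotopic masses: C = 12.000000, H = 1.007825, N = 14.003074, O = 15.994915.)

145.1103

Atom tally by fragment:
  CH3 → C:1 H:3
  CH(CH(CH3)2) → C:4 H:8
  CH(NO2) → C:1 H:1 N:1 O:2
  CH3 → C:1 H:3
Element totals:
  C: 7
  H: 15
  N: 1
  O: 2
Molecular formula: C7H15NO2.
  M = 7(12.0) + 15(1.007825) + 14.003074 + 2(15.994915)
    = 84.000000 + 15.117375 + 14.003074 + 31.989830 = 145.110279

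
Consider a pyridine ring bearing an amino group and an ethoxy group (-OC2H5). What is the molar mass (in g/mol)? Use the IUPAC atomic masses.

138.17 g/mol

Atom tally by fragment:
  pyridine ring core → C:5 H:5 N:1
  (− 2 ring H displaced by substituents)
  + NH2 → N:1 H:2
  + OC2H5 → C:2 H:5 O:1
Element totals:
  C: 7
  H: 10
  N: 2
  O: 1
Molecular formula: C7H10N2O.
  M = 7(12.011) + 10(1.008) + 2(14.007) + 15.999
    = 84.077 + 10.080 + 28.014 + 15.999 = 138.170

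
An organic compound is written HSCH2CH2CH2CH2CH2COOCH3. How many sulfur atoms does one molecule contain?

1

Atom tally by fragment:
  HSCH2 → C:1 H:3 S:1
  CH2 → C:1 H:2
  CH2 → C:1 H:2
  CH2 → C:1 H:2
  CH2COOCH3 → C:3 H:5 O:2
Element totals:
  C: 7
  H: 14
  O: 2
  S: 1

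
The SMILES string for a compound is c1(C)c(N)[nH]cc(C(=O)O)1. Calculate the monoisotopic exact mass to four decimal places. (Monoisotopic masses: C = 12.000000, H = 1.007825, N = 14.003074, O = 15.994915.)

140.0586

Atom tally by fragment:
  pyrrole ring core → C:4 H:5 N:1
  (− 3 ring H displaced by substituents)
  + CH3 → C:1 H:3
  + NH2 → N:1 H:2
  + COOH → C:1 H:1 O:2
Element totals:
  C: 6
  H: 8
  N: 2
  O: 2
Molecular formula: C6H8N2O2.
  M = 6(12.0) + 8(1.007825) + 2(14.003074) + 2(15.994915)
    = 72.000000 + 8.062600 + 28.006148 + 31.989830 = 140.058578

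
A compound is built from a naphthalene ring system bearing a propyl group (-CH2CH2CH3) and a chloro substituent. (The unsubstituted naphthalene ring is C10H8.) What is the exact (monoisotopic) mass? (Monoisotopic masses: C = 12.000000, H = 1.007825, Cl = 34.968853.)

204.0706

Atom tally by fragment:
  naphthalene ring system core → C:10 H:8
  (− 2 ring H displaced by substituents)
  + CH2CH2CH3 → C:3 H:7
  + Cl → Cl:1
Element totals:
  C: 13
  H: 13
  Cl: 1
Molecular formula: C13H13Cl.
  M = 13(12.0) + 13(1.007825) + 34.968853
    = 156.000000 + 13.101725 + 34.968853 = 204.070578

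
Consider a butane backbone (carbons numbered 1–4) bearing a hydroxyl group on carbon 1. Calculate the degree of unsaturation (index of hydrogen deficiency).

0

Atom tally by fragment:
  HOCH2 → C:1 H:3 O:1
  CH2 → C:1 H:2
  CH2 → C:1 H:2
  CH3 → C:1 H:3
Element totals:
  C: 4
  H: 10
  O: 1
Molecular formula: C4H10O.
DoU = (2C + 2 + N − H − X) / 2 = (2·4 + 2 + 0 − 10 − 0) / 2 = 0.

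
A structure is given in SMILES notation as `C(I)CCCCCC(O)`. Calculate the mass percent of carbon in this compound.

Atom tally by fragment:
  ICH2 → C:1 H:2 I:1
  CH2 → C:1 H:2
  CH2 → C:1 H:2
  CH2 → C:1 H:2
  CH2 → C:1 H:2
  CH2 → C:1 H:2
  CH2OH → C:1 H:3 O:1
Element totals:
  C: 7
  H: 15
  I: 1
  O: 1
Molecular formula: C7H15IO.
Molar mass = 242.100 g/mol.
Mass from C: 7 × 12.011 = 84.077 g/mol.
%C = 84.077 / 242.100 × 100 = 34.73%.

34.73%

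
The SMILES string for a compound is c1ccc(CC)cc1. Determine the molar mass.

106.17 g/mol

Atom tally by fragment:
  benzene ring core → C:6 H:6
  (− 1 ring H displaced by substituents)
  + C2H5 → C:2 H:5
Element totals:
  C: 8
  H: 10
Molecular formula: C8H10.
  M = 8(12.011) + 10(1.008)
    = 96.088 + 10.080 = 106.168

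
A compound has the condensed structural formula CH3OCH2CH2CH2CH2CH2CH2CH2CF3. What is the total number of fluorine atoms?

Element totals:
  C: 9
  H: 17
  F: 3
  O: 1

3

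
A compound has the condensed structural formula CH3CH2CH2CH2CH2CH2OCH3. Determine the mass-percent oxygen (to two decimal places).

Element totals:
  C: 7
  H: 16
  O: 1
Molecular formula: C7H16O.
Molar mass = 116.204 g/mol.
Mass from O: 1 × 15.999 = 15.999 g/mol.
%O = 15.999 / 116.204 × 100 = 13.77%.

13.77%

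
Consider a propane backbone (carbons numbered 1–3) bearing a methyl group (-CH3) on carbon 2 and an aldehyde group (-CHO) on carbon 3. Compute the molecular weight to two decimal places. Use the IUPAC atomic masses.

Atom tally by fragment:
  CH3 → C:1 H:3
  CH(CH3) → C:2 H:4
  CH2CHO → C:2 H:3 O:1
Element totals:
  C: 5
  H: 10
  O: 1
Molecular formula: C5H10O.
  M = 5(12.011) + 10(1.008) + 15.999
    = 60.055 + 10.080 + 15.999 = 86.134

86.13 g/mol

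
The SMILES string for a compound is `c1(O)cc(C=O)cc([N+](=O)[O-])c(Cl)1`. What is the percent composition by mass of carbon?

Atom tally by fragment:
  benzene ring core → C:6 H:6
  (− 4 ring H displaced by substituents)
  + OH → O:1 H:1
  + CHO → C:1 H:1 O:1
  + NO2 → N:1 O:2
  + Cl → Cl:1
Element totals:
  C: 7
  H: 4
  Cl: 1
  N: 1
  O: 4
Molecular formula: C7H4ClNO4.
Molar mass = 201.562 g/mol.
Mass from C: 7 × 12.011 = 84.077 g/mol.
%C = 84.077 / 201.562 × 100 = 41.71%.

41.71%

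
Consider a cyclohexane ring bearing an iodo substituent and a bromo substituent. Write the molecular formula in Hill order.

C6H10BrI

Atom tally by fragment:
  cyclohexane ring core → C:6 H:12
  (− 2 ring H displaced by substituents)
  + I → I:1
  + Br → Br:1
Element totals:
  C: 6
  H: 10
  Br: 1
  I: 1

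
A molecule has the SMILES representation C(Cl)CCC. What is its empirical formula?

Atom tally by fragment:
  ClCH2 → C:1 H:2 Cl:1
  CH2 → C:1 H:2
  CH2 → C:1 H:2
  CH3 → C:1 H:3
Element totals:
  C: 4
  H: 9
  Cl: 1
Molecular formula: C4H9Cl.
gcd of subscripts (4, 1, 9) = 1, so the empirical formula equals the molecular formula.

C4H9Cl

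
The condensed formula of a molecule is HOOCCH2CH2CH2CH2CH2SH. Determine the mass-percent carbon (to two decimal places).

48.62%

Element totals:
  C: 6
  H: 12
  O: 2
  S: 1
Molecular formula: C6H12O2S.
Molar mass = 148.220 g/mol.
Mass from C: 6 × 12.011 = 72.066 g/mol.
%C = 72.066 / 148.220 × 100 = 48.62%.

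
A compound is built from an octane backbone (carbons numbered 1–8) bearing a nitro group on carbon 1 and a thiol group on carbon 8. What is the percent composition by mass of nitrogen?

7.32%

Atom tally by fragment:
  O2NCH2 → C:1 H:2 N:1 O:2
  CH2 → C:1 H:2
  CH2 → C:1 H:2
  CH2 → C:1 H:2
  CH2 → C:1 H:2
  CH2 → C:1 H:2
  CH2 → C:1 H:2
  CH2SH → C:1 H:3 S:1
Element totals:
  C: 8
  H: 17
  N: 1
  O: 2
  S: 1
Molecular formula: C8H17NO2S.
Molar mass = 191.289 g/mol.
Mass from N: 1 × 14.007 = 14.007 g/mol.
%N = 14.007 / 191.289 × 100 = 7.32%.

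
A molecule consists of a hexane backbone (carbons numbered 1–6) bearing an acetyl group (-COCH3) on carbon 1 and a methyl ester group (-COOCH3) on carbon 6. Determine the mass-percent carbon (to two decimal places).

64.49%

Atom tally by fragment:
  CH3COCH2 → C:3 H:5 O:1
  CH2 → C:1 H:2
  CH2 → C:1 H:2
  CH2 → C:1 H:2
  CH2 → C:1 H:2
  CH2COOCH3 → C:3 H:5 O:2
Element totals:
  C: 10
  H: 18
  O: 3
Molecular formula: C10H18O3.
Molar mass = 186.251 g/mol.
Mass from C: 10 × 12.011 = 120.110 g/mol.
%C = 120.110 / 186.251 × 100 = 64.49%.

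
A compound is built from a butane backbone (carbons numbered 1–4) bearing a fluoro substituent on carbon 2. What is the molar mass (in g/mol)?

Atom tally by fragment:
  CH3 → C:1 H:3
  CH(F) → C:1 H:1 F:1
  CH2 → C:1 H:2
  CH3 → C:1 H:3
Element totals:
  C: 4
  H: 9
  F: 1
Molecular formula: C4H9F.
  M = 4(12.011) + 9(1.008) + 18.998
    = 48.044 + 9.072 + 18.998 = 76.114

76.11 g/mol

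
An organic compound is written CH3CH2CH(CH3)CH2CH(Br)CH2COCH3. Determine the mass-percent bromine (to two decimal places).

36.13%

Atom tally by fragment:
  CH3 → C:1 H:3
  CH2 → C:1 H:2
  CH(CH3) → C:2 H:4
  CH2 → C:1 H:2
  CH(Br) → C:1 H:1 Br:1
  CH2COCH3 → C:3 H:5 O:1
Element totals:
  C: 9
  H: 17
  Br: 1
  O: 1
Molecular formula: C9H17BrO.
Molar mass = 221.138 g/mol.
Mass from Br: 1 × 79.904 = 79.904 g/mol.
%Br = 79.904 / 221.138 × 100 = 36.13%.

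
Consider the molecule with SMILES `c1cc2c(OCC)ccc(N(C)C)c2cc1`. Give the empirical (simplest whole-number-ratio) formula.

Atom tally by fragment:
  naphthalene ring system core → C:10 H:8
  (− 2 ring H displaced by substituents)
  + OC2H5 → C:2 H:5 O:1
  + N(CH3)2 → N:1 C:2 H:6
Element totals:
  C: 14
  H: 17
  N: 1
  O: 1
Molecular formula: C14H17NO.
gcd of subscripts (14, 17, 1, 1) = 1, so the empirical formula equals the molecular formula.

C14H17NO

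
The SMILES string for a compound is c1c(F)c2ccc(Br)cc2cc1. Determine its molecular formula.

Atom tally by fragment:
  naphthalene ring system core → C:10 H:8
  (− 2 ring H displaced by substituents)
  + F → F:1
  + Br → Br:1
Element totals:
  C: 10
  H: 6
  Br: 1
  F: 1

C10H6BrF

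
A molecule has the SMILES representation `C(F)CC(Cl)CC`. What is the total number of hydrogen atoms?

10

Atom tally by fragment:
  FCH2 → C:1 H:2 F:1
  CH2 → C:1 H:2
  CH(Cl) → C:1 H:1 Cl:1
  CH2 → C:1 H:2
  CH3 → C:1 H:3
Element totals:
  C: 5
  H: 10
  Cl: 1
  F: 1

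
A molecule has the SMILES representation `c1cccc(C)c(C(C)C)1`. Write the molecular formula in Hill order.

Atom tally by fragment:
  benzene ring core → C:6 H:6
  (− 2 ring H displaced by substituents)
  + CH3 → C:1 H:3
  + CH(CH3)2 → C:3 H:7
Element totals:
  C: 10
  H: 14

C10H14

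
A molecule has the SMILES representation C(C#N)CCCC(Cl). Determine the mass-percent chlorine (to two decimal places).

Atom tally by fragment:
  NCCH2 → C:2 H:2 N:1
  CH2 → C:1 H:2
  CH2 → C:1 H:2
  CH2 → C:1 H:2
  CH2Cl → C:1 H:2 Cl:1
Element totals:
  C: 6
  H: 10
  Cl: 1
  N: 1
Molecular formula: C6H10ClN.
Molar mass = 131.603 g/mol.
Mass from Cl: 1 × 35.45 = 35.450 g/mol.
%Cl = 35.450 / 131.603 × 100 = 26.94%.

26.94%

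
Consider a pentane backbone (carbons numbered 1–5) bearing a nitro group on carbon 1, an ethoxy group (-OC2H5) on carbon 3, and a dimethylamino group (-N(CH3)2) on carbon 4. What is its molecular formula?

C9H20N2O3

Atom tally by fragment:
  O2NCH2 → C:1 H:2 N:1 O:2
  CH2 → C:1 H:2
  CH(OC2H5) → C:3 H:6 O:1
  CH(N(CH3)2) → C:3 H:7 N:1
  CH3 → C:1 H:3
Element totals:
  C: 9
  H: 20
  N: 2
  O: 3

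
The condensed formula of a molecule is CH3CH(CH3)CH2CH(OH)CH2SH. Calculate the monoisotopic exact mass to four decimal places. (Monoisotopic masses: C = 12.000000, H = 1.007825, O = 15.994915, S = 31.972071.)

Atom tally by fragment:
  CH3 → C:1 H:3
  CH(CH3) → C:2 H:4
  CH2 → C:1 H:2
  CH(OH) → C:1 H:2 O:1
  CH2SH → C:1 H:3 S:1
Element totals:
  C: 6
  H: 14
  O: 1
  S: 1
Molecular formula: C6H14OS.
  M = 6(12.0) + 14(1.007825) + 15.994915 + 31.972071
    = 72.000000 + 14.109550 + 15.994915 + 31.972071 = 134.076536

134.0765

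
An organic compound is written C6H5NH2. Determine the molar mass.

93.13 g/mol

Element totals:
  C: 6
  H: 7
  N: 1
Molecular formula: C6H7N.
  M = 6(12.011) + 7(1.008) + 14.007
    = 72.066 + 7.056 + 14.007 = 93.129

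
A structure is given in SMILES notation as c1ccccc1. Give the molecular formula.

C6H6

Atom tally by fragment:
  benzene ring core → C:6 H:6
Element totals:
  C: 6
  H: 6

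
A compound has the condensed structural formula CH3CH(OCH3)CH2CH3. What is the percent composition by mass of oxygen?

Atom tally by fragment:
  CH3 → C:1 H:3
  CH(OCH3) → C:2 H:4 O:1
  CH2 → C:1 H:2
  CH3 → C:1 H:3
Element totals:
  C: 5
  H: 12
  O: 1
Molecular formula: C5H12O.
Molar mass = 88.150 g/mol.
Mass from O: 1 × 15.999 = 15.999 g/mol.
%O = 15.999 / 88.150 × 100 = 18.15%.

18.15%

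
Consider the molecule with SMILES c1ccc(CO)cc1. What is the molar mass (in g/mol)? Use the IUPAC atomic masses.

108.14 g/mol

Atom tally by fragment:
  benzene ring core → C:6 H:6
  (− 1 ring H displaced by substituents)
  + CH2OH → C:1 H:3 O:1
Element totals:
  C: 7
  H: 8
  O: 1
Molecular formula: C7H8O.
  M = 7(12.011) + 8(1.008) + 15.999
    = 84.077 + 8.064 + 15.999 = 108.140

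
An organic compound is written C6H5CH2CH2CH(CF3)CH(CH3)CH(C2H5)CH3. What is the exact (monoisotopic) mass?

272.1752

Atom tally by fragment:
  C6H5CH2 → C:7 H:7
  CH2 → C:1 H:2
  CH(CF3) → C:2 H:1 F:3
  CH(CH3) → C:2 H:4
  CH(C2H5) → C:3 H:6
  CH3 → C:1 H:3
Element totals:
  C: 16
  H: 23
  F: 3
Molecular formula: C16H23F3.
  M = 16(12.0) + 23(1.007825) + 3(18.998403)
    = 192.000000 + 23.179975 + 56.995209 = 272.175184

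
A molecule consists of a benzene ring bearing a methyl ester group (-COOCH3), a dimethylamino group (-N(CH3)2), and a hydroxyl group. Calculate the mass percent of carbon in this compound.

61.53%

Atom tally by fragment:
  benzene ring core → C:6 H:6
  (− 3 ring H displaced by substituents)
  + COOCH3 → C:2 H:3 O:2
  + N(CH3)2 → N:1 C:2 H:6
  + OH → O:1 H:1
Element totals:
  C: 10
  H: 13
  N: 1
  O: 3
Molecular formula: C10H13NO3.
Molar mass = 195.218 g/mol.
Mass from C: 10 × 12.011 = 120.110 g/mol.
%C = 120.110 / 195.218 × 100 = 61.53%.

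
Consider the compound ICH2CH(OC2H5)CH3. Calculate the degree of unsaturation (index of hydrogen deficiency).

Atom tally by fragment:
  ICH2 → C:1 H:2 I:1
  CH(OC2H5) → C:3 H:6 O:1
  CH3 → C:1 H:3
Element totals:
  C: 5
  H: 11
  I: 1
  O: 1
Molecular formula: C5H11IO.
DoU = (2C + 2 + N − H − X) / 2 = (2·5 + 2 + 0 − 11 − 1) / 2 = 0.

0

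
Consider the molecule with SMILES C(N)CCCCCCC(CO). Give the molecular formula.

C9H21NO

Atom tally by fragment:
  H2NCH2 → C:1 H:4 N:1
  CH2 → C:1 H:2
  CH2 → C:1 H:2
  CH2 → C:1 H:2
  CH2 → C:1 H:2
  CH2 → C:1 H:2
  CH2 → C:1 H:2
  CH2CH2OH → C:2 H:5 O:1
Element totals:
  C: 9
  H: 21
  N: 1
  O: 1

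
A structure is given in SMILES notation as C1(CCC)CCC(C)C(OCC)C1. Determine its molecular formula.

Atom tally by fragment:
  cyclohexane ring core → C:6 H:12
  (− 3 ring H displaced by substituents)
  + CH2CH2CH3 → C:3 H:7
  + CH3 → C:1 H:3
  + OC2H5 → C:2 H:5 O:1
Element totals:
  C: 12
  H: 24
  O: 1

C12H24O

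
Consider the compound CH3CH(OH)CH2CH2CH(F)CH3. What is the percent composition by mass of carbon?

59.97%

Atom tally by fragment:
  CH3 → C:1 H:3
  CH(OH) → C:1 H:2 O:1
  CH2 → C:1 H:2
  CH2 → C:1 H:2
  CH(F) → C:1 H:1 F:1
  CH3 → C:1 H:3
Element totals:
  C: 6
  H: 13
  F: 1
  O: 1
Molecular formula: C6H13FO.
Molar mass = 120.167 g/mol.
Mass from C: 6 × 12.011 = 72.066 g/mol.
%C = 72.066 / 120.167 × 100 = 59.97%.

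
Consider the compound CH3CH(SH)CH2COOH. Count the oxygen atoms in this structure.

2

Atom tally by fragment:
  CH3 → C:1 H:3
  CH(SH) → C:1 H:2 S:1
  CH2COOH → C:2 H:3 O:2
Element totals:
  C: 4
  H: 8
  O: 2
  S: 1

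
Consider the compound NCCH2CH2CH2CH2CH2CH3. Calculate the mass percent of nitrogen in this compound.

12.60%

Element totals:
  C: 7
  H: 13
  N: 1
Molecular formula: C7H13N.
Molar mass = 111.188 g/mol.
Mass from N: 1 × 14.007 = 14.007 g/mol.
%N = 14.007 / 111.188 × 100 = 12.60%.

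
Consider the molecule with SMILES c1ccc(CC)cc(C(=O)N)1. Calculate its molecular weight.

Atom tally by fragment:
  benzene ring core → C:6 H:6
  (− 2 ring H displaced by substituents)
  + C2H5 → C:2 H:5
  + CONH2 → C:1 H:2 O:1 N:1
Element totals:
  C: 9
  H: 11
  N: 1
  O: 1
Molecular formula: C9H11NO.
  M = 9(12.011) + 11(1.008) + 14.007 + 15.999
    = 108.099 + 11.088 + 14.007 + 15.999 = 149.193

149.19 g/mol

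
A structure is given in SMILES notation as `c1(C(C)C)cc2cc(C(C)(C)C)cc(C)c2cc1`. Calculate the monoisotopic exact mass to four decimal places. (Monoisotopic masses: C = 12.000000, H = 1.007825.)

240.1878

Atom tally by fragment:
  naphthalene ring system core → C:10 H:8
  (− 3 ring H displaced by substituents)
  + CH(CH3)2 → C:3 H:7
  + C(CH3)3 → C:4 H:9
  + CH3 → C:1 H:3
Element totals:
  C: 18
  H: 24
Molecular formula: C18H24.
  M = 18(12.0) + 24(1.007825)
    = 216.000000 + 24.187800 = 240.187800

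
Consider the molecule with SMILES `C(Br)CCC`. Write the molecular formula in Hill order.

C4H9Br

Atom tally by fragment:
  BrCH2 → C:1 H:2 Br:1
  CH2 → C:1 H:2
  CH2 → C:1 H:2
  CH3 → C:1 H:3
Element totals:
  C: 4
  H: 9
  Br: 1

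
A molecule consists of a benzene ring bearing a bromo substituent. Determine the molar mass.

157.01 g/mol

Atom tally by fragment:
  benzene ring core → C:6 H:6
  (− 1 ring H displaced by substituents)
  + Br → Br:1
Element totals:
  C: 6
  H: 5
  Br: 1
Molecular formula: C6H5Br.
  M = 6(12.011) + 5(1.008) + 79.904
    = 72.066 + 5.040 + 79.904 = 157.010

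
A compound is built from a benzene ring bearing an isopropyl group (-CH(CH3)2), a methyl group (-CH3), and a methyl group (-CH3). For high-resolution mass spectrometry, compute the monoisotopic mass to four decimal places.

Atom tally by fragment:
  benzene ring core → C:6 H:6
  (− 3 ring H displaced by substituents)
  + CH(CH3)2 → C:3 H:7
  + CH3 → C:1 H:3
  + CH3 → C:1 H:3
Element totals:
  C: 11
  H: 16
Molecular formula: C11H16.
  M = 11(12.0) + 16(1.007825)
    = 132.000000 + 16.125200 = 148.125200

148.1252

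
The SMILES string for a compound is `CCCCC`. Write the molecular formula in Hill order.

Atom tally by fragment:
  CH3 → C:1 H:3
  CH2 → C:1 H:2
  CH2 → C:1 H:2
  CH2 → C:1 H:2
  CH3 → C:1 H:3
Element totals:
  C: 5
  H: 12

C5H12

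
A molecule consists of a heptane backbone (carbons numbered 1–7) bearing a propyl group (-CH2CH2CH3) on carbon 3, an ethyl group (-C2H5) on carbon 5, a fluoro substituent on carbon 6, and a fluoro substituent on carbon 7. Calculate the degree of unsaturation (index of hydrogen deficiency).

0

Atom tally by fragment:
  CH3 → C:1 H:3
  CH2 → C:1 H:2
  CH(CH2CH2CH3) → C:4 H:8
  CH2 → C:1 H:2
  CH(C2H5) → C:3 H:6
  CH(F) → C:1 H:1 F:1
  CH2F → C:1 H:2 F:1
Element totals:
  C: 12
  H: 24
  F: 2
Molecular formula: C12H24F2.
DoU = (2C + 2 + N − H − X) / 2 = (2·12 + 2 + 0 − 24 − 2) / 2 = 0.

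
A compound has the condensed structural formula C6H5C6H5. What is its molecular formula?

Atom tally by fragment:
  benzene ring core → C:6 H:6
  (− 1 ring H displaced by substituents)
  + C6H5 → C:6 H:5
Element totals:
  C: 12
  H: 10

C12H10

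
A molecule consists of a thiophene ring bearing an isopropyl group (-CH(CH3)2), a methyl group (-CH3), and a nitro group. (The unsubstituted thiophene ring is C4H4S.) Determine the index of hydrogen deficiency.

4

Atom tally by fragment:
  thiophene ring core → C:4 H:4 S:1
  (− 3 ring H displaced by substituents)
  + CH(CH3)2 → C:3 H:7
  + CH3 → C:1 H:3
  + NO2 → N:1 O:2
Element totals:
  C: 8
  H: 11
  N: 1
  O: 2
  S: 1
Molecular formula: C8H11NO2S.
DoU = (2C + 2 + N − H − X) / 2 = (2·8 + 2 + 1 − 11 − 0) / 2 = 4.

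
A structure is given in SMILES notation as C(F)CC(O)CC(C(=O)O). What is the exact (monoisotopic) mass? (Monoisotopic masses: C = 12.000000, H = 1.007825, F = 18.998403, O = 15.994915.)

150.0692

Atom tally by fragment:
  FCH2 → C:1 H:2 F:1
  CH2 → C:1 H:2
  CH(OH) → C:1 H:2 O:1
  CH2 → C:1 H:2
  CH2COOH → C:2 H:3 O:2
Element totals:
  C: 6
  H: 11
  F: 1
  O: 3
Molecular formula: C6H11FO3.
  M = 6(12.0) + 11(1.007825) + 18.998403 + 3(15.994915)
    = 72.000000 + 11.086075 + 18.998403 + 47.984745 = 150.069223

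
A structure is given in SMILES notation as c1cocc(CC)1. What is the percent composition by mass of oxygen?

Atom tally by fragment:
  furan ring core → C:4 H:4 O:1
  (− 1 ring H displaced by substituents)
  + C2H5 → C:2 H:5
Element totals:
  C: 6
  H: 8
  O: 1
Molecular formula: C6H8O.
Molar mass = 96.129 g/mol.
Mass from O: 1 × 15.999 = 15.999 g/mol.
%O = 15.999 / 96.129 × 100 = 16.64%.

16.64%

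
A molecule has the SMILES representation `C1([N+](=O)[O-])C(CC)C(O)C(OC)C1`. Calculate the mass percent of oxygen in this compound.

Atom tally by fragment:
  cyclopentane ring core → C:5 H:10
  (− 4 ring H displaced by substituents)
  + NO2 → N:1 O:2
  + C2H5 → C:2 H:5
  + OH → O:1 H:1
  + OCH3 → C:1 H:3 O:1
Element totals:
  C: 8
  H: 15
  N: 1
  O: 4
Molecular formula: C8H15NO4.
Molar mass = 189.211 g/mol.
Mass from O: 4 × 15.999 = 63.996 g/mol.
%O = 63.996 / 189.211 × 100 = 33.82%.

33.82%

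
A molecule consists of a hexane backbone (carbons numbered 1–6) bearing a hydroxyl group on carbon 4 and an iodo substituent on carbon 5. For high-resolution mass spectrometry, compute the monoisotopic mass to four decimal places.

Atom tally by fragment:
  CH3 → C:1 H:3
  CH2 → C:1 H:2
  CH2 → C:1 H:2
  CH(OH) → C:1 H:2 O:1
  CH(I) → C:1 H:1 I:1
  CH3 → C:1 H:3
Element totals:
  C: 6
  H: 13
  I: 1
  O: 1
Molecular formula: C6H13IO.
  M = 6(12.0) + 13(1.007825) + 126.904472 + 15.994915
    = 72.000000 + 13.101725 + 126.904472 + 15.994915 = 228.001112

228.0011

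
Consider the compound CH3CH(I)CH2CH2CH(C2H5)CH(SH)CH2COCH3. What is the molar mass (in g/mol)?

328.25 g/mol

Element totals:
  C: 11
  H: 21
  I: 1
  O: 1
  S: 1
Molecular formula: C11H21IOS.
  M = 11(12.011) + 21(1.008) + 126.904 + 15.999 + 32.06
    = 132.121 + 21.168 + 126.904 + 15.999 + 32.060 = 328.252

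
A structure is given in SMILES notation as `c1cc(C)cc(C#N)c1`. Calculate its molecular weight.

117.15 g/mol

Atom tally by fragment:
  benzene ring core → C:6 H:6
  (− 2 ring H displaced by substituents)
  + CH3 → C:1 H:3
  + CN → C:1 N:1
Element totals:
  C: 8
  H: 7
  N: 1
Molecular formula: C8H7N.
  M = 8(12.011) + 7(1.008) + 14.007
    = 96.088 + 7.056 + 14.007 = 117.151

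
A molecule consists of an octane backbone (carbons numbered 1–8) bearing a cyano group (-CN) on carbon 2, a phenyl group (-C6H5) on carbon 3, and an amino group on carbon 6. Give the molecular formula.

Atom tally by fragment:
  CH3 → C:1 H:3
  CH(CN) → C:2 H:1 N:1
  CH(C6H5) → C:7 H:6
  CH2 → C:1 H:2
  CH2 → C:1 H:2
  CH(NH2) → C:1 H:3 N:1
  CH2 → C:1 H:2
  CH3 → C:1 H:3
Element totals:
  C: 15
  H: 22
  N: 2

C15H22N2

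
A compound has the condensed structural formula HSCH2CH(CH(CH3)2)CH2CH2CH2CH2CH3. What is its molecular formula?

Atom tally by fragment:
  HSCH2 → C:1 H:3 S:1
  CH(CH(CH3)2) → C:4 H:8
  CH2 → C:1 H:2
  CH2 → C:1 H:2
  CH2 → C:1 H:2
  CH2 → C:1 H:2
  CH3 → C:1 H:3
Element totals:
  C: 10
  H: 22
  S: 1

C10H22S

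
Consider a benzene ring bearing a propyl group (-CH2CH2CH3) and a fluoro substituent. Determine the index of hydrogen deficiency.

Atom tally by fragment:
  benzene ring core → C:6 H:6
  (− 2 ring H displaced by substituents)
  + CH2CH2CH3 → C:3 H:7
  + F → F:1
Element totals:
  C: 9
  H: 11
  F: 1
Molecular formula: C9H11F.
DoU = (2C + 2 + N − H − X) / 2 = (2·9 + 2 + 0 − 11 − 1) / 2 = 4.

4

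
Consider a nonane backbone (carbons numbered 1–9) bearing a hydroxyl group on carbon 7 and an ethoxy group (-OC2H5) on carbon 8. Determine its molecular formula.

C11H24O2

Atom tally by fragment:
  CH3 → C:1 H:3
  CH2 → C:1 H:2
  CH2 → C:1 H:2
  CH2 → C:1 H:2
  CH2 → C:1 H:2
  CH2 → C:1 H:2
  CH(OH) → C:1 H:2 O:1
  CH(OC2H5) → C:3 H:6 O:1
  CH3 → C:1 H:3
Element totals:
  C: 11
  H: 24
  O: 2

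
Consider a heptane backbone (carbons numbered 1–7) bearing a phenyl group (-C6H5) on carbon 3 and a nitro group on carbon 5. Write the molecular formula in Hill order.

Atom tally by fragment:
  CH3 → C:1 H:3
  CH2 → C:1 H:2
  CH(C6H5) → C:7 H:6
  CH2 → C:1 H:2
  CH(NO2) → C:1 H:1 N:1 O:2
  CH2 → C:1 H:2
  CH3 → C:1 H:3
Element totals:
  C: 13
  H: 19
  N: 1
  O: 2

C13H19NO2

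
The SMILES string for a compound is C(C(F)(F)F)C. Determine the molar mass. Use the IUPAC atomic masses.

Atom tally by fragment:
  F3CCH2 → C:2 H:2 F:3
  CH3 → C:1 H:3
Element totals:
  C: 3
  H: 5
  F: 3
Molecular formula: C3H5F3.
  M = 3(12.011) + 5(1.008) + 3(18.998)
    = 36.033 + 5.040 + 56.994 = 98.067

98.07 g/mol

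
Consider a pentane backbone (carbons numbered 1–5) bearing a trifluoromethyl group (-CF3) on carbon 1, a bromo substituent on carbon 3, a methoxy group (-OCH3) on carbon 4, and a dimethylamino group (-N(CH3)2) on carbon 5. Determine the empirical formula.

Atom tally by fragment:
  F3CCH2 → C:2 H:2 F:3
  CH2 → C:1 H:2
  CH(Br) → C:1 H:1 Br:1
  CH(OCH3) → C:2 H:4 O:1
  CH2N(CH3)2 → C:3 H:8 N:1
Element totals:
  C: 9
  H: 17
  Br: 1
  F: 3
  N: 1
  O: 1
Molecular formula: C9H17BrF3NO.
gcd of subscripts (1, 9, 3, 17, 1, 1) = 1, so the empirical formula equals the molecular formula.

C9H17BrF3NO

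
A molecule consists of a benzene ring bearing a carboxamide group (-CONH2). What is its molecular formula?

Atom tally by fragment:
  benzene ring core → C:6 H:6
  (− 1 ring H displaced by substituents)
  + CONH2 → C:1 H:2 O:1 N:1
Element totals:
  C: 7
  H: 7
  N: 1
  O: 1

C7H7NO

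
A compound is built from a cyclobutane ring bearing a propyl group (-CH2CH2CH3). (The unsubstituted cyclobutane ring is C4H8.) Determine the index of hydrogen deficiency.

1

Atom tally by fragment:
  cyclobutane ring core → C:4 H:8
  (− 1 ring H displaced by substituents)
  + CH2CH2CH3 → C:3 H:7
Element totals:
  C: 7
  H: 14
Molecular formula: C7H14.
DoU = (2C + 2 + N − H − X) / 2 = (2·7 + 2 + 0 − 14 − 0) / 2 = 1.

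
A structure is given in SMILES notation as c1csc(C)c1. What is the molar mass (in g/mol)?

98.16 g/mol

Atom tally by fragment:
  thiophene ring core → C:4 H:4 S:1
  (− 1 ring H displaced by substituents)
  + CH3 → C:1 H:3
Element totals:
  C: 5
  H: 6
  S: 1
Molecular formula: C5H6S.
  M = 5(12.011) + 6(1.008) + 32.06
    = 60.055 + 6.048 + 32.060 = 98.163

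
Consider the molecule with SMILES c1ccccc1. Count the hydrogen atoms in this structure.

6

Atom tally by fragment:
  benzene ring core → C:6 H:6
Element totals:
  C: 6
  H: 6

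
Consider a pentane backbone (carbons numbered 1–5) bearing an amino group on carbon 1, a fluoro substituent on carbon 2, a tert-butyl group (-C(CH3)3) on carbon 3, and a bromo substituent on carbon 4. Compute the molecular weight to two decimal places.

240.16 g/mol

Atom tally by fragment:
  H2NCH2 → C:1 H:4 N:1
  CH(F) → C:1 H:1 F:1
  CH(C(CH3)3) → C:5 H:10
  CH(Br) → C:1 H:1 Br:1
  CH3 → C:1 H:3
Element totals:
  C: 9
  H: 19
  Br: 1
  F: 1
  N: 1
Molecular formula: C9H19BrFN.
  M = 9(12.011) + 19(1.008) + 79.904 + 18.998 + 14.007
    = 108.099 + 19.152 + 79.904 + 18.998 + 14.007 = 240.160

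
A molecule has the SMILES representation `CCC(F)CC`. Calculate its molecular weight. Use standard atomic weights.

Atom tally by fragment:
  CH3 → C:1 H:3
  CH2 → C:1 H:2
  CH(F) → C:1 H:1 F:1
  CH2 → C:1 H:2
  CH3 → C:1 H:3
Element totals:
  C: 5
  H: 11
  F: 1
Molecular formula: C5H11F.
  M = 5(12.011) + 11(1.008) + 18.998
    = 60.055 + 11.088 + 18.998 = 90.141

90.14 g/mol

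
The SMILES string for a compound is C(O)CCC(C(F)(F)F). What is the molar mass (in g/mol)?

142.12 g/mol

Atom tally by fragment:
  HOCH2 → C:1 H:3 O:1
  CH2 → C:1 H:2
  CH2 → C:1 H:2
  CH2CF3 → C:2 H:2 F:3
Element totals:
  C: 5
  H: 9
  F: 3
  O: 1
Molecular formula: C5H9F3O.
  M = 5(12.011) + 9(1.008) + 3(18.998) + 15.999
    = 60.055 + 9.072 + 56.994 + 15.999 = 142.120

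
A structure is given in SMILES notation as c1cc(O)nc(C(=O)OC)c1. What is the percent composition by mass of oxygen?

31.34%

Atom tally by fragment:
  pyridine ring core → C:5 H:5 N:1
  (− 2 ring H displaced by substituents)
  + OH → O:1 H:1
  + COOCH3 → C:2 H:3 O:2
Element totals:
  C: 7
  H: 7
  N: 1
  O: 3
Molecular formula: C7H7NO3.
Molar mass = 153.137 g/mol.
Mass from O: 3 × 15.999 = 47.997 g/mol.
%O = 47.997 / 153.137 × 100 = 31.34%.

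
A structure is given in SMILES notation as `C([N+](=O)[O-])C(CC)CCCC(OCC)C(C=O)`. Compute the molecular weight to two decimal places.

Atom tally by fragment:
  O2NCH2 → C:1 H:2 N:1 O:2
  CH(C2H5) → C:3 H:6
  CH2 → C:1 H:2
  CH2 → C:1 H:2
  CH2 → C:1 H:2
  CH(OC2H5) → C:3 H:6 O:1
  CH2CHO → C:2 H:3 O:1
Element totals:
  C: 12
  H: 23
  N: 1
  O: 4
Molecular formula: C12H23NO4.
  M = 12(12.011) + 23(1.008) + 14.007 + 4(15.999)
    = 144.132 + 23.184 + 14.007 + 63.996 = 245.319

245.32 g/mol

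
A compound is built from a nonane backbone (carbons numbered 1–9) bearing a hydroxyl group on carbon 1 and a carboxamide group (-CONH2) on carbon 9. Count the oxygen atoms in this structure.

Atom tally by fragment:
  HOCH2 → C:1 H:3 O:1
  CH2 → C:1 H:2
  CH2 → C:1 H:2
  CH2 → C:1 H:2
  CH2 → C:1 H:2
  CH2 → C:1 H:2
  CH2 → C:1 H:2
  CH2 → C:1 H:2
  CH2CONH2 → C:2 H:4 O:1 N:1
Element totals:
  C: 10
  H: 21
  N: 1
  O: 2

2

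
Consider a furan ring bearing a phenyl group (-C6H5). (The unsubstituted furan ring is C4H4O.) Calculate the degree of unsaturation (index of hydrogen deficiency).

Atom tally by fragment:
  furan ring core → C:4 H:4 O:1
  (− 1 ring H displaced by substituents)
  + C6H5 → C:6 H:5
Element totals:
  C: 10
  H: 8
  O: 1
Molecular formula: C10H8O.
DoU = (2C + 2 + N − H − X) / 2 = (2·10 + 2 + 0 − 8 − 0) / 2 = 7.

7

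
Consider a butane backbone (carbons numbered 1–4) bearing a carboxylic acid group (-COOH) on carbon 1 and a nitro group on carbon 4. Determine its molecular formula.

Atom tally by fragment:
  HOOCCH2 → C:2 H:3 O:2
  CH2 → C:1 H:2
  CH2 → C:1 H:2
  CH2NO2 → C:1 H:2 N:1 O:2
Element totals:
  C: 5
  H: 9
  N: 1
  O: 4

C5H9NO4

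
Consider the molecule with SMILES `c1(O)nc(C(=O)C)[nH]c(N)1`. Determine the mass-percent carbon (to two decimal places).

42.55%

Atom tally by fragment:
  imidazole ring core → C:3 H:4 N:2
  (− 3 ring H displaced by substituents)
  + OH → O:1 H:1
  + COCH3 → C:2 H:3 O:1
  + NH2 → N:1 H:2
Element totals:
  C: 5
  H: 7
  N: 3
  O: 2
Molecular formula: C5H7N3O2.
Molar mass = 141.130 g/mol.
Mass from C: 5 × 12.011 = 60.055 g/mol.
%C = 60.055 / 141.130 × 100 = 42.55%.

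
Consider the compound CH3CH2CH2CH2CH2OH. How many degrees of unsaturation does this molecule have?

0

Atom tally by fragment:
  CH3 → C:1 H:3
  CH2 → C:1 H:2
  CH2 → C:1 H:2
  CH2 → C:1 H:2
  CH2OH → C:1 H:3 O:1
Element totals:
  C: 5
  H: 12
  O: 1
Molecular formula: C5H12O.
DoU = (2C + 2 + N − H − X) / 2 = (2·5 + 2 + 0 − 12 − 0) / 2 = 0.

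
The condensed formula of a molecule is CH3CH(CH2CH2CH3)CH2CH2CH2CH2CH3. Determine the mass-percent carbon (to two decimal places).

Atom tally by fragment:
  CH3 → C:1 H:3
  CH(CH2CH2CH3) → C:4 H:8
  CH2 → C:1 H:2
  CH2 → C:1 H:2
  CH2 → C:1 H:2
  CH2 → C:1 H:2
  CH3 → C:1 H:3
Element totals:
  C: 10
  H: 22
Molecular formula: C10H22.
Molar mass = 142.286 g/mol.
Mass from C: 10 × 12.011 = 120.110 g/mol.
%C = 120.110 / 142.286 × 100 = 84.41%.

84.41%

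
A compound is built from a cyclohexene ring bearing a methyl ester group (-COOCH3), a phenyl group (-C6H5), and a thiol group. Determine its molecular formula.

Atom tally by fragment:
  cyclohexene ring core → C:6 H:10
  (− 3 ring H displaced by substituents)
  + COOCH3 → C:2 H:3 O:2
  + C6H5 → C:6 H:5
  + SH → S:1 H:1
Element totals:
  C: 14
  H: 16
  O: 2
  S: 1

C14H16O2S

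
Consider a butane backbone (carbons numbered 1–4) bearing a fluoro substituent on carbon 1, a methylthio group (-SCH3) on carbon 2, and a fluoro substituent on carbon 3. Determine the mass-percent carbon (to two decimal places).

Atom tally by fragment:
  FCH2 → C:1 H:2 F:1
  CH(SCH3) → C:2 H:4 S:1
  CH(F) → C:1 H:1 F:1
  CH3 → C:1 H:3
Element totals:
  C: 5
  H: 10
  F: 2
  S: 1
Molecular formula: C5H10F2S.
Molar mass = 140.191 g/mol.
Mass from C: 5 × 12.011 = 60.055 g/mol.
%C = 60.055 / 140.191 × 100 = 42.84%.

42.84%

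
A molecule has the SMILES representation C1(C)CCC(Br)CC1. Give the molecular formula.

C7H13Br

Atom tally by fragment:
  cyclohexane ring core → C:6 H:12
  (− 2 ring H displaced by substituents)
  + CH3 → C:1 H:3
  + Br → Br:1
Element totals:
  C: 7
  H: 13
  Br: 1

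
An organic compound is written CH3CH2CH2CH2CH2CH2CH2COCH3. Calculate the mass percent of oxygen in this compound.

Element totals:
  C: 9
  H: 18
  O: 1
Molecular formula: C9H18O.
Molar mass = 142.242 g/mol.
Mass from O: 1 × 15.999 = 15.999 g/mol.
%O = 15.999 / 142.242 × 100 = 11.25%.

11.25%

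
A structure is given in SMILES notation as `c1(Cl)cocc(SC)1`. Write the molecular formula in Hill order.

C5H5ClOS

Atom tally by fragment:
  furan ring core → C:4 H:4 O:1
  (− 2 ring H displaced by substituents)
  + Cl → Cl:1
  + SCH3 → C:1 H:3 S:1
Element totals:
  C: 5
  H: 5
  Cl: 1
  O: 1
  S: 1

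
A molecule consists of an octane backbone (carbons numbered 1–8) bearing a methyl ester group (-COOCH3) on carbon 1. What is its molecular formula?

Atom tally by fragment:
  CH3OOCCH2 → C:3 H:5 O:2
  CH2 → C:1 H:2
  CH2 → C:1 H:2
  CH2 → C:1 H:2
  CH2 → C:1 H:2
  CH2 → C:1 H:2
  CH2 → C:1 H:2
  CH3 → C:1 H:3
Element totals:
  C: 10
  H: 20
  O: 2

C10H20O2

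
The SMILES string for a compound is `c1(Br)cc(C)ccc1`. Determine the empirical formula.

C7H7Br

Atom tally by fragment:
  benzene ring core → C:6 H:6
  (− 2 ring H displaced by substituents)
  + Br → Br:1
  + CH3 → C:1 H:3
Element totals:
  C: 7
  H: 7
  Br: 1
Molecular formula: C7H7Br.
gcd of subscripts (1, 7, 7) = 1, so the empirical formula equals the molecular formula.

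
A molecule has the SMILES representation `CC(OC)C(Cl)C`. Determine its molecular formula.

Atom tally by fragment:
  CH3 → C:1 H:3
  CH(OCH3) → C:2 H:4 O:1
  CH(Cl) → C:1 H:1 Cl:1
  CH3 → C:1 H:3
Element totals:
  C: 5
  H: 11
  Cl: 1
  O: 1

C5H11ClO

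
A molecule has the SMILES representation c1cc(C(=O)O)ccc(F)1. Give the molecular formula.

C7H5FO2

Atom tally by fragment:
  benzene ring core → C:6 H:6
  (− 2 ring H displaced by substituents)
  + COOH → C:1 H:1 O:2
  + F → F:1
Element totals:
  C: 7
  H: 5
  F: 1
  O: 2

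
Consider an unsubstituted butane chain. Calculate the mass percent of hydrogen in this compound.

Atom tally by fragment:
  CH3 → C:1 H:3
  CH2 → C:1 H:2
  CH2 → C:1 H:2
  CH3 → C:1 H:3
Element totals:
  C: 4
  H: 10
Molecular formula: C4H10.
Molar mass = 58.124 g/mol.
Mass from H: 10 × 1.008 = 10.080 g/mol.
%H = 10.080 / 58.124 × 100 = 17.34%.

17.34%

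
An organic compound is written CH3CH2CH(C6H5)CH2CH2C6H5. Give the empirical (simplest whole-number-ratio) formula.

Atom tally by fragment:
  CH3 → C:1 H:3
  CH2 → C:1 H:2
  CH(C6H5) → C:7 H:6
  CH2 → C:1 H:2
  CH2C6H5 → C:7 H:7
Element totals:
  C: 17
  H: 20
Molecular formula: C17H20.
gcd of subscripts (17, 20) = 1, so the empirical formula equals the molecular formula.

C17H20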